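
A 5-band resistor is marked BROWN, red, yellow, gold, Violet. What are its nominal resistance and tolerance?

Brown → 1 (first significant figure)
Red → 2 (second significant figure)
Yellow → 4 (third significant figure)
Gold → ×0.1 multiplier
Violet → ±0.1% tolerance
124 × 0.1 = 12.4 Ω

12.4 Ω ±0.1%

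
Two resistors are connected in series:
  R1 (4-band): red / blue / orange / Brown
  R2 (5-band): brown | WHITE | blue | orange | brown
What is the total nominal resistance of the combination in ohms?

R1: red, blue → 26; orange ×10^3 → 26000 Ω.
R2: brown, white, blue → 196; orange ×10^3 → 196000 Ω.
Series: 26000 + 196000 = 222000 Ω.

222000 Ω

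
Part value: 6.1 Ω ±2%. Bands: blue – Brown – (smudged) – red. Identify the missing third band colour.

6.1 Ω = 61 × 10^-1.
The third band is the multiplier, 10^-1, which is gold.

gold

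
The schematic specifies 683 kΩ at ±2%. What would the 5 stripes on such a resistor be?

683000 Ω = 683 × 10^3.
6 → blue
8 → grey
3 → orange
Multiplier 10^3 → orange.
±2% tolerance → red.

blue, grey, orange, orange, red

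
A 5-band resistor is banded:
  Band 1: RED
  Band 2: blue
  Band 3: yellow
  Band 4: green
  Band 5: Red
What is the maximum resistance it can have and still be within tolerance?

Red → 2 (first significant figure)
Blue → 6 (second significant figure)
Yellow → 4 (third significant figure)
Green → ×10^5 multiplier
Red → ±2% tolerance
264 × 100000 = 26400000 Ω
Maximum = 26400000 × (1 + 2/100) = 26928000 Ω.

26928000 Ω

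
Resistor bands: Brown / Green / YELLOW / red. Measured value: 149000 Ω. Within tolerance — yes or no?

yes

Brown → 1 (first significant figure)
Green → 5 (second significant figure)
Yellow → ×10^4 multiplier
Red → ±2% tolerance
15 × 10000 = 150000 Ω
Allowed range: 147000 Ω to 153000 Ω.
149000 Ω lies inside that range.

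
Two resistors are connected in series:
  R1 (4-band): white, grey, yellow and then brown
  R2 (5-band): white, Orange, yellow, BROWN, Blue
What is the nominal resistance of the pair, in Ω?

R1: white, grey → 98; yellow ×10^4 → 980000 Ω.
R2: white, orange, yellow → 934; brown ×10 → 9340 Ω.
Series: 980000 + 9340 = 989340 Ω.

989340 Ω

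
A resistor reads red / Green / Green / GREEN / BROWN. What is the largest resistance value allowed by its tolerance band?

Red → 2 (first significant figure)
Green → 5 (second significant figure)
Green → 5 (third significant figure)
Green → ×10^5 multiplier
Brown → ±1% tolerance
255 × 100000 = 25500000 Ω
Largest = 25500000 × (1 + 1/100) = 25755000 Ω.

25755000 Ω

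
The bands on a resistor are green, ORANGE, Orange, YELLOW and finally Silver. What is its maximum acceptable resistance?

5863000 Ω

Green → 5 (first significant figure)
Orange → 3 (second significant figure)
Orange → 3 (third significant figure)
Yellow → ×10^4 multiplier
Silver → ±10% tolerance
533 × 10000 = 5330000 Ω
Maximum = 5330000 × (1 + 10/100) = 5863000 Ω.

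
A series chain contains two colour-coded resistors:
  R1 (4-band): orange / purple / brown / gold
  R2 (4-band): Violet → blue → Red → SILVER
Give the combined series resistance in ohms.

R1: orange, violet → 37; brown ×10 → 370 Ω.
R2: violet, blue → 76; red ×10^2 → 7600 Ω.
Series: 370 + 7600 = 7970 Ω.

7970 Ω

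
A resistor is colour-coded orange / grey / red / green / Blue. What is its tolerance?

±0.25%

The last band, blue, is the tolerance band.
Blue corresponds to ±0.25%.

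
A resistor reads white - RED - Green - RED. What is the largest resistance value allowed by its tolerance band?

White → 9 (first significant figure)
Red → 2 (second significant figure)
Green → ×10^5 multiplier
Red → ±2% tolerance
92 × 100000 = 9200000 Ω
Largest = 9200000 × (1 + 2/100) = 9384000 Ω.

9384000 Ω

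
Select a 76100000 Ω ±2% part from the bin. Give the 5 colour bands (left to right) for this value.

violet, blue, brown, green, red

76100000 Ω = 761 × 10^5.
7 → violet
6 → blue
1 → brown
Multiplier 10^5 → green.
±2% tolerance → red.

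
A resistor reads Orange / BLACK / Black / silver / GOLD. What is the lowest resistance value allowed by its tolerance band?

2.85 Ω

Orange → 3 (first significant figure)
Black → 0 (second significant figure)
Black → 0 (third significant figure)
Silver → ×0.01 multiplier
Gold → ±5% tolerance
300 × 0.01 = 3 Ω
Lowest = 3 × (1 − 5/100) = 2.85 Ω.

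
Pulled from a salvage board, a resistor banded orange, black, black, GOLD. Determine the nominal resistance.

30 Ω

Orange → 3 (first significant figure)
Black → 0 (second significant figure)
Black → ×1 multiplier
30 × 1 = 30 Ω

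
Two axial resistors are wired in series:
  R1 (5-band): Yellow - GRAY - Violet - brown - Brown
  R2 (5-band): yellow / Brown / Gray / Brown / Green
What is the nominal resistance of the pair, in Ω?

R1: yellow, grey, violet → 487; brown ×10 → 4870 Ω.
R2: yellow, brown, grey → 418; brown ×10 → 4180 Ω.
Series: 4870 + 4180 = 9050 Ω.

9050 Ω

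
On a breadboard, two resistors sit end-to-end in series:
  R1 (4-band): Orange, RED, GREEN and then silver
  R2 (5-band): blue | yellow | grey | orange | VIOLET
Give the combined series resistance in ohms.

3848000 Ω

R1: orange, red → 32; green ×10^5 → 3200000 Ω.
R2: blue, yellow, grey → 648; orange ×10^3 → 648000 Ω.
Series: 3200000 + 648000 = 3848000 Ω.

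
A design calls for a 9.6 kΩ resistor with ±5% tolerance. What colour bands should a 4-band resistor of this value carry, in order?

white, blue, red, gold

9600 Ω = 96 × 10^2.
9 → white
6 → blue
Multiplier 10^2 → red.
±5% tolerance → gold.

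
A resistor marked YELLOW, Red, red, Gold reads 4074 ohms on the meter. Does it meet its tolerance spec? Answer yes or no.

Yellow → 4 (first significant figure)
Red → 2 (second significant figure)
Red → ×10^2 multiplier
Gold → ±5% tolerance
42 × 100 = 4200 Ω
Allowed range: 3990 Ω to 4410 Ω.
4074 ohms lies inside that range.

yes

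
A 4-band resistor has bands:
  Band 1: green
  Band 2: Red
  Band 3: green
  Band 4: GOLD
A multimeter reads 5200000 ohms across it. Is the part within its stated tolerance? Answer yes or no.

yes

Green → 5 (first significant figure)
Red → 2 (second significant figure)
Green → ×10^5 multiplier
Gold → ±5% tolerance
52 × 100000 = 5200000 Ω
Allowed range: 4940000 Ω to 5460000 Ω.
5200000 ohms lies inside that range.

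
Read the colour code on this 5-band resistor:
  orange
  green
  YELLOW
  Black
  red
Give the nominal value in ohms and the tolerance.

Orange → 3 (first significant figure)
Green → 5 (second significant figure)
Yellow → 4 (third significant figure)
Black → ×1 multiplier
Red → ±2% tolerance
354 × 1 = 354 Ω

354 Ω ±2%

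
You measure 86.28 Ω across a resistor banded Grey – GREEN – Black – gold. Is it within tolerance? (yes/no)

yes

Grey → 8 (first significant figure)
Green → 5 (second significant figure)
Black → ×1 multiplier
Gold → ±5% tolerance
85 × 1 = 85 Ω
Allowed range: 80.75 Ω to 89.25 Ω.
86.28 Ω lies inside that range.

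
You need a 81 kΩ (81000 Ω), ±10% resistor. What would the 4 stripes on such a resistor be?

81000 Ω = 81 × 10^3.
8 → grey
1 → brown
Multiplier 10^3 → orange.
±10% tolerance → silver.

grey, brown, orange, silver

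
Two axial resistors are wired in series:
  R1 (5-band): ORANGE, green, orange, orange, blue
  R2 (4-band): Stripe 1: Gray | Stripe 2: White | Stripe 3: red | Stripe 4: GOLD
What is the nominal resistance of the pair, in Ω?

R1: orange, green, orange → 353; orange ×10^3 → 353000 Ω.
R2: grey, white → 89; red ×10^2 → 8900 Ω.
Series: 353000 + 8900 = 361900 Ω.

361900 Ω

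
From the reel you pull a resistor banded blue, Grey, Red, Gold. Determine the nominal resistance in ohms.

Blue → 6 (first significant figure)
Grey → 8 (second significant figure)
Red → ×10^2 multiplier
68 × 100 = 6800 Ω

6800 Ω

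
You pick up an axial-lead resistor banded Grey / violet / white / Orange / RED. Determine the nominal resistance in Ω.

Grey → 8 (first significant figure)
Violet → 7 (second significant figure)
White → 9 (third significant figure)
Orange → ×10^3 multiplier
879 × 1000 = 879000 Ω

879000 Ω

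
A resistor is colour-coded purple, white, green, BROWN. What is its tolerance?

±1%

The last band, brown, is the tolerance band.
Brown corresponds to ±1%.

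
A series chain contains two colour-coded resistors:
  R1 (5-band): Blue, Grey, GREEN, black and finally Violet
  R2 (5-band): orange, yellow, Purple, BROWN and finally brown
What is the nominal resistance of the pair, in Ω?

4155 Ω

R1: blue, grey, green → 685; black ×1 → 685 Ω.
R2: orange, yellow, violet → 347; brown ×10 → 3470 Ω.
Series: 685 + 3470 = 4155 Ω.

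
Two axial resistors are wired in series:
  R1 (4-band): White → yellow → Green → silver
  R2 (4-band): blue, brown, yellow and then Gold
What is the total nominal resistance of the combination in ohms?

10010000 Ω

R1: white, yellow → 94; green ×10^5 → 9400000 Ω.
R2: blue, brown → 61; yellow ×10^4 → 610000 Ω.
Series: 9400000 + 610000 = 10010000 Ω.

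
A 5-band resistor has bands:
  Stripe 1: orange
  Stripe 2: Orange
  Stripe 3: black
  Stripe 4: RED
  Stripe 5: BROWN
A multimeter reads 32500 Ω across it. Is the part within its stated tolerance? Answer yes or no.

no

Orange → 3 (first significant figure)
Orange → 3 (second significant figure)
Black → 0 (third significant figure)
Red → ×10^2 multiplier
Brown → ±1% tolerance
330 × 100 = 33000 Ω
Allowed range: 32670 Ω to 33330 Ω.
32500 Ω lies outside that range.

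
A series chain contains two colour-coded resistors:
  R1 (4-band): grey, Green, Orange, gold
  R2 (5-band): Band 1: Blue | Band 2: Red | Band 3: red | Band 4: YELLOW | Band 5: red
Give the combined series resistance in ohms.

R1: grey, green → 85; orange ×10^3 → 85000 Ω.
R2: blue, red, red → 622; yellow ×10^4 → 6220000 Ω.
Series: 85000 + 6220000 = 6305000 Ω.

6305000 Ω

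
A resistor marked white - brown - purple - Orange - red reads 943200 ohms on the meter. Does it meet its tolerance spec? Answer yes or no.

no

White → 9 (first significant figure)
Brown → 1 (second significant figure)
Violet → 7 (third significant figure)
Orange → ×10^3 multiplier
Red → ±2% tolerance
917 × 1000 = 917000 Ω
Allowed range: 898660 Ω to 935340 Ω.
943200 ohms lies outside that range.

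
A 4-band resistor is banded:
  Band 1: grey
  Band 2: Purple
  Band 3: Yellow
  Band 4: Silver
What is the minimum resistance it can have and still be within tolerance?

783000 Ω

Grey → 8 (first significant figure)
Violet → 7 (second significant figure)
Yellow → ×10^4 multiplier
Silver → ±10% tolerance
87 × 10000 = 870000 Ω
Minimum = 870000 × (1 − 10/100) = 783000 Ω.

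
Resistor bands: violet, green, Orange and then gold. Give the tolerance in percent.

The last band, gold, is the tolerance band.
Gold corresponds to ±5%.

±5%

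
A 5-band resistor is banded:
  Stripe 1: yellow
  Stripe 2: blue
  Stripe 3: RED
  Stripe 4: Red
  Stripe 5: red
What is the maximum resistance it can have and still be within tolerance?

47124 Ω

Yellow → 4 (first significant figure)
Blue → 6 (second significant figure)
Red → 2 (third significant figure)
Red → ×10^2 multiplier
Red → ±2% tolerance
462 × 100 = 46200 Ω
Maximum = 46200 × (1 + 2/100) = 47124 Ω.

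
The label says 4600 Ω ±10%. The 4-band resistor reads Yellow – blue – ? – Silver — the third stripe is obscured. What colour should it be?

red

4600 Ω = 46 × 10^2.
The third band is the multiplier, 10^2, which is red.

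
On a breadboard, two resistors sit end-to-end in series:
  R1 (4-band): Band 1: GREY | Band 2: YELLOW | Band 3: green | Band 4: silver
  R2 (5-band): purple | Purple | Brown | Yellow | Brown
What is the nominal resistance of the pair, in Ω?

16110000 Ω

R1: grey, yellow → 84; green ×10^5 → 8400000 Ω.
R2: violet, violet, brown → 771; yellow ×10^4 → 7710000 Ω.
Series: 8400000 + 7710000 = 16110000 Ω.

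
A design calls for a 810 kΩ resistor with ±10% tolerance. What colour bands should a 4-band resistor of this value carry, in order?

810000 Ω = 81 × 10^4.
8 → grey
1 → brown
Multiplier 10^4 → yellow.
±10% tolerance → silver.

grey, brown, yellow, silver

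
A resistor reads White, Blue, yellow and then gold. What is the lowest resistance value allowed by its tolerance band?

White → 9 (first significant figure)
Blue → 6 (second significant figure)
Yellow → ×10^4 multiplier
Gold → ±5% tolerance
96 × 10000 = 960000 Ω
Lowest = 960000 × (1 − 5/100) = 912000 Ω.

912000 Ω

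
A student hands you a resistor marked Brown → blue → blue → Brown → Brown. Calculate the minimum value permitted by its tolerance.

Brown → 1 (first significant figure)
Blue → 6 (second significant figure)
Blue → 6 (third significant figure)
Brown → ×10 multiplier
Brown → ±1% tolerance
166 × 10 = 1660 Ω
Minimum = 1660 × (1 − 1/100) = 1643.4 Ω.

1643.4 Ω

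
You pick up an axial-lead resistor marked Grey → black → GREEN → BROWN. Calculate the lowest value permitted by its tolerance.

Grey → 8 (first significant figure)
Black → 0 (second significant figure)
Green → ×10^5 multiplier
Brown → ±1% tolerance
80 × 100000 = 8000000 Ω
Lowest = 8000000 × (1 − 1/100) = 7920000 Ω.

7920000 Ω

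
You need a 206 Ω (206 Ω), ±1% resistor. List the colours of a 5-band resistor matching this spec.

red, black, blue, black, brown

206 Ω = 206 × 10^0.
2 → red
0 → black
6 → blue
Multiplier 10^0 → black.
±1% tolerance → brown.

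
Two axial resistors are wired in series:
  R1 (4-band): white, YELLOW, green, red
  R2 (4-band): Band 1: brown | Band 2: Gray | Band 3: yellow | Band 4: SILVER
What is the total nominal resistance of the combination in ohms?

R1: white, yellow → 94; green ×10^5 → 9400000 Ω.
R2: brown, grey → 18; yellow ×10^4 → 180000 Ω.
Series: 9400000 + 180000 = 9580000 Ω.

9580000 Ω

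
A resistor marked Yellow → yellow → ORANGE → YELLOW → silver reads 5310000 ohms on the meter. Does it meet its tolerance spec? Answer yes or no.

no

Yellow → 4 (first significant figure)
Yellow → 4 (second significant figure)
Orange → 3 (third significant figure)
Yellow → ×10^4 multiplier
Silver → ±10% tolerance
443 × 10000 = 4430000 Ω
Allowed range: 3987000 Ω to 4873000 Ω.
5310000 ohms lies outside that range.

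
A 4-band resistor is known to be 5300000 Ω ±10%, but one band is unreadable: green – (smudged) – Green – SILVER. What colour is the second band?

5300000 Ω = 53 × 10^5.
The second band gives digit 3 of the significand, and 3 is orange.

orange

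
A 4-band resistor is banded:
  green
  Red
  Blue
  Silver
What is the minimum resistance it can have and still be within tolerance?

Green → 5 (first significant figure)
Red → 2 (second significant figure)
Blue → ×10^6 multiplier
Silver → ±10% tolerance
52 × 1000000 = 52000000 Ω
Minimum = 52000000 × (1 − 10/100) = 46800000 Ω.

46800000 Ω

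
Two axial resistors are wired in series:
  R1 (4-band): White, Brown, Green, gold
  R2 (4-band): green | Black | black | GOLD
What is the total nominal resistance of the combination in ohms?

R1: white, brown → 91; green ×10^5 → 9100000 Ω.
R2: green, black → 50; black ×1 → 50 Ω.
Series: 9100000 + 50 = 9100050 Ω.

9100050 Ω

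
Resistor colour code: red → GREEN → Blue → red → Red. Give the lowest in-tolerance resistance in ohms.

25088 Ω

Red → 2 (first significant figure)
Green → 5 (second significant figure)
Blue → 6 (third significant figure)
Red → ×10^2 multiplier
Red → ±2% tolerance
256 × 100 = 25600 Ω
Lowest = 25600 × (1 − 2/100) = 25088 Ω.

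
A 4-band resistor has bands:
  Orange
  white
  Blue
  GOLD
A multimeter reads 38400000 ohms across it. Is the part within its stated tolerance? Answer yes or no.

Orange → 3 (first significant figure)
White → 9 (second significant figure)
Blue → ×10^6 multiplier
Gold → ±5% tolerance
39 × 1000000 = 39000000 Ω
Allowed range: 37050000 Ω to 40950000 Ω.
38400000 ohms lies inside that range.

yes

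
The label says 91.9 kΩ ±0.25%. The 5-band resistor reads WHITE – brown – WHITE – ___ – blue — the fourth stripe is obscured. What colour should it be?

91900 Ω = 919 × 10^2.
The fourth band is the multiplier, 10^2, which is red.

red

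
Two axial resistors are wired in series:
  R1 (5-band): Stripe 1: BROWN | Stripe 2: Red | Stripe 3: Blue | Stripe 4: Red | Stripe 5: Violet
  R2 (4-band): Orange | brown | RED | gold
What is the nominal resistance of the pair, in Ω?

15700 Ω

R1: brown, red, blue → 126; red ×10^2 → 12600 Ω.
R2: orange, brown → 31; red ×10^2 → 3100 Ω.
Series: 12600 + 3100 = 15700 Ω.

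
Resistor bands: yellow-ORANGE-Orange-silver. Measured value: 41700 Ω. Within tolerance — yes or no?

Yellow → 4 (first significant figure)
Orange → 3 (second significant figure)
Orange → ×10^3 multiplier
Silver → ±10% tolerance
43 × 1000 = 43000 Ω
Allowed range: 38700 Ω to 47300 Ω.
41700 Ω lies inside that range.

yes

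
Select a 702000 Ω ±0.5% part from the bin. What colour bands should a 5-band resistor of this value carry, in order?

702000 Ω = 702 × 10^3.
7 → violet
0 → black
2 → red
Multiplier 10^3 → orange.
±0.5% tolerance → green.

violet, black, red, orange, green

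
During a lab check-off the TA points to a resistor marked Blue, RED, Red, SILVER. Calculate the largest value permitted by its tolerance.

Blue → 6 (first significant figure)
Red → 2 (second significant figure)
Red → ×10^2 multiplier
Silver → ±10% tolerance
62 × 100 = 6200 Ω
Largest = 6200 × (1 + 10/100) = 6820 Ω.

6820 Ω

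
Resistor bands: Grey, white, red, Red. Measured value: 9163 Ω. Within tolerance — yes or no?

no

Grey → 8 (first significant figure)
White → 9 (second significant figure)
Red → ×10^2 multiplier
Red → ±2% tolerance
89 × 100 = 8900 Ω
Allowed range: 8722 Ω to 9078 Ω.
9163 Ω lies outside that range.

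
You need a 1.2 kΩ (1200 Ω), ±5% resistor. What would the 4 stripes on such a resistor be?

brown, red, red, gold

1200 Ω = 12 × 10^2.
1 → brown
2 → red
Multiplier 10^2 → red.
±5% tolerance → gold.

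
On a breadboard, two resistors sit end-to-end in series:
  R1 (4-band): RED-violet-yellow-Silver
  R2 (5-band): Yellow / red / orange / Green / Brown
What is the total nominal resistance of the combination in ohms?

R1: red, violet → 27; yellow ×10^4 → 270000 Ω.
R2: yellow, red, orange → 423; green ×10^5 → 42300000 Ω.
Series: 270000 + 42300000 = 42570000 Ω.

42570000 Ω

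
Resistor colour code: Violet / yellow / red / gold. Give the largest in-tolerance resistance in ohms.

7770 Ω

Violet → 7 (first significant figure)
Yellow → 4 (second significant figure)
Red → ×10^2 multiplier
Gold → ±5% tolerance
74 × 100 = 7400 Ω
Largest = 7400 × (1 + 5/100) = 7770 Ω.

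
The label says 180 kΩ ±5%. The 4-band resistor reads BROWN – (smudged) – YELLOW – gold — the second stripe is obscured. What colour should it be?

180000 Ω = 18 × 10^4.
The second band gives digit 8 of the significand, and 8 is grey.

grey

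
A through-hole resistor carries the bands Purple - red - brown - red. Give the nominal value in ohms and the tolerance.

Violet → 7 (first significant figure)
Red → 2 (second significant figure)
Brown → ×10 multiplier
Red → ±2% tolerance
72 × 10 = 720 Ω

720 Ω ±2%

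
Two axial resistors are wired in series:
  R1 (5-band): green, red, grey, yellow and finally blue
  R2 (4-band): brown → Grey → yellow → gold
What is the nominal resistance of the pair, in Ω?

R1: green, red, grey → 528; yellow ×10^4 → 5280000 Ω.
R2: brown, grey → 18; yellow ×10^4 → 180000 Ω.
Series: 5280000 + 180000 = 5460000 Ω.

5460000 Ω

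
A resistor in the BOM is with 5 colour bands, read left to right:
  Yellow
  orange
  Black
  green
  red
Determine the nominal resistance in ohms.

43000000 Ω

Yellow → 4 (first significant figure)
Orange → 3 (second significant figure)
Black → 0 (third significant figure)
Green → ×10^5 multiplier
430 × 100000 = 43000000 Ω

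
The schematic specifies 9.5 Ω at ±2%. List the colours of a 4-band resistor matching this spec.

white, green, gold, red

9.5 Ω = 95 × 10^-1.
9 → white
5 → green
Multiplier 10^-1 → gold.
±2% tolerance → red.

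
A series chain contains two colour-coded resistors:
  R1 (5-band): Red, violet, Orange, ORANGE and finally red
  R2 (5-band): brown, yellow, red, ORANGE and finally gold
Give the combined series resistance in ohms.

415000 Ω

R1: red, violet, orange → 273; orange ×10^3 → 273000 Ω.
R2: brown, yellow, red → 142; orange ×10^3 → 142000 Ω.
Series: 273000 + 142000 = 415000 Ω.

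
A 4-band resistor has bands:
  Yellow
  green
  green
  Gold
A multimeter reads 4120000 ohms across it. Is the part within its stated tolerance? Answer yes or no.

no

Yellow → 4 (first significant figure)
Green → 5 (second significant figure)
Green → ×10^5 multiplier
Gold → ±5% tolerance
45 × 100000 = 4500000 Ω
Allowed range: 4275000 Ω to 4725000 Ω.
4120000 ohms lies outside that range.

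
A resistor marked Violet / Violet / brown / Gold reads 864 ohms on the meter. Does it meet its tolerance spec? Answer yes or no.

no

Violet → 7 (first significant figure)
Violet → 7 (second significant figure)
Brown → ×10 multiplier
Gold → ±5% tolerance
77 × 10 = 770 Ω
Allowed range: 731.5 Ω to 808.5 Ω.
864 ohms lies outside that range.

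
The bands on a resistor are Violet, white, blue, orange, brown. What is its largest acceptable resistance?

803960 Ω

Violet → 7 (first significant figure)
White → 9 (second significant figure)
Blue → 6 (third significant figure)
Orange → ×10^3 multiplier
Brown → ±1% tolerance
796 × 1000 = 796000 Ω
Largest = 796000 × (1 + 1/100) = 803960 Ω.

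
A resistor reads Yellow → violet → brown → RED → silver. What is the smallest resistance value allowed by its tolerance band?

Yellow → 4 (first significant figure)
Violet → 7 (second significant figure)
Brown → 1 (third significant figure)
Red → ×10^2 multiplier
Silver → ±10% tolerance
471 × 100 = 47100 Ω
Smallest = 47100 × (1 − 10/100) = 42390 Ω.

42390 Ω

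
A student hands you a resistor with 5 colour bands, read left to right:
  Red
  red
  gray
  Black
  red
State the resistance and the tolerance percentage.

228 Ω ±2%

Red → 2 (first significant figure)
Red → 2 (second significant figure)
Grey → 8 (third significant figure)
Black → ×1 multiplier
Red → ±2% tolerance
228 × 1 = 228 Ω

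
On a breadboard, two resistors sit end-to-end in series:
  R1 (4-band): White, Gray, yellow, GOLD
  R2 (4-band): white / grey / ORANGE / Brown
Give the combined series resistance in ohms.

1078000 Ω

R1: white, grey → 98; yellow ×10^4 → 980000 Ω.
R2: white, grey → 98; orange ×10^3 → 98000 Ω.
Series: 980000 + 98000 = 1078000 Ω.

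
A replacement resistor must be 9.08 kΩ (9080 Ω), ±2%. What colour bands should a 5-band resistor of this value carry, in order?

white, black, grey, brown, red

9080 Ω = 908 × 10^1.
9 → white
0 → black
8 → grey
Multiplier 10^1 → brown.
±2% tolerance → red.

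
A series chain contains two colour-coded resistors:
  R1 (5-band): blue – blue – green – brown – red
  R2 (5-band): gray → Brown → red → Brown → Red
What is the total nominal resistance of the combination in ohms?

R1: blue, blue, green → 665; brown ×10 → 6650 Ω.
R2: grey, brown, red → 812; brown ×10 → 8120 Ω.
Series: 6650 + 8120 = 14770 Ω.

14770 Ω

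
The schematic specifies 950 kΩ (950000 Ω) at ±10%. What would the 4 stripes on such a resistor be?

950000 Ω = 95 × 10^4.
9 → white
5 → green
Multiplier 10^4 → yellow.
±10% tolerance → silver.

white, green, yellow, silver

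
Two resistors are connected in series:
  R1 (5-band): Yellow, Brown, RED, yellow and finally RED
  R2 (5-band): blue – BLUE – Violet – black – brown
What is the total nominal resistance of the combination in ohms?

4120667 Ω

R1: yellow, brown, red → 412; yellow ×10^4 → 4120000 Ω.
R2: blue, blue, violet → 667; black ×1 → 667 Ω.
Series: 4120000 + 667 = 4120667 Ω.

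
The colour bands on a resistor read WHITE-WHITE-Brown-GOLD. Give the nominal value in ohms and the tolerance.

White → 9 (first significant figure)
White → 9 (second significant figure)
Brown → ×10 multiplier
Gold → ±5% tolerance
99 × 10 = 990 Ω

990 Ω ±5%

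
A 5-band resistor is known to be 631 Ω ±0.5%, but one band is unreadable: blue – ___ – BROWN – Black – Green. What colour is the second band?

orange

631 Ω = 631 × 10^0.
The second band gives digit 3 of the significand, and 3 is orange.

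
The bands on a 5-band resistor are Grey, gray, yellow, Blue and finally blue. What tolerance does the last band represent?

±0.25%

The last band, blue, is the tolerance band.
Blue corresponds to ±0.25%.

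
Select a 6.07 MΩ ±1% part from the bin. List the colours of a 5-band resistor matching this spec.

6070000 Ω = 607 × 10^4.
6 → blue
0 → black
7 → violet
Multiplier 10^4 → yellow.
±1% tolerance → brown.

blue, black, violet, yellow, brown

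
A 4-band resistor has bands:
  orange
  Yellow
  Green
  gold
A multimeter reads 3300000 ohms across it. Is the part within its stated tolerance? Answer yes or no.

yes

Orange → 3 (first significant figure)
Yellow → 4 (second significant figure)
Green → ×10^5 multiplier
Gold → ±5% tolerance
34 × 100000 = 3400000 Ω
Allowed range: 3230000 Ω to 3570000 Ω.
3300000 ohms lies inside that range.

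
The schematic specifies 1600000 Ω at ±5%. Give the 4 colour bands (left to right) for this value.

brown, blue, green, gold

1600000 Ω = 16 × 10^5.
1 → brown
6 → blue
Multiplier 10^5 → green.
±5% tolerance → gold.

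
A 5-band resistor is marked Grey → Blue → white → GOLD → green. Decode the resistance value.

86.9 Ω

Grey → 8 (first significant figure)
Blue → 6 (second significant figure)
White → 9 (third significant figure)
Gold → ×0.1 multiplier
869 × 0.1 = 86.9 Ω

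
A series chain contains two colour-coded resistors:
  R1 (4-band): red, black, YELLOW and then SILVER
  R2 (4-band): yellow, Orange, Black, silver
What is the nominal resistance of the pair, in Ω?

200043 Ω

R1: red, black → 20; yellow ×10^4 → 200000 Ω.
R2: yellow, orange → 43; black ×1 → 43 Ω.
Series: 200000 + 43 = 200043 Ω.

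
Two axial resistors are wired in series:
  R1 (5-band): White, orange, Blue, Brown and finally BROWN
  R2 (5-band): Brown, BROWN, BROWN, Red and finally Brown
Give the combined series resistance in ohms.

R1: white, orange, blue → 936; brown ×10 → 9360 Ω.
R2: brown, brown, brown → 111; red ×10^2 → 11100 Ω.
Series: 9360 + 11100 = 20460 Ω.

20460 Ω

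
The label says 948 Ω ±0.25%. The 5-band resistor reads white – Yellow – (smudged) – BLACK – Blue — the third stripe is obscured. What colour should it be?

948 Ω = 948 × 10^0.
The third band gives digit 8 of the significand, and 8 is grey.

grey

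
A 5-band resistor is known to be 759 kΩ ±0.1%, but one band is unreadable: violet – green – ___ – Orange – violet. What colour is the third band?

759000 Ω = 759 × 10^3.
The third band gives digit 9 of the significand, and 9 is white.

white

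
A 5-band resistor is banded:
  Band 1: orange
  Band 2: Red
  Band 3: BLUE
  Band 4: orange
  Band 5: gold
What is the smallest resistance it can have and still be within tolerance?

Orange → 3 (first significant figure)
Red → 2 (second significant figure)
Blue → 6 (third significant figure)
Orange → ×10^3 multiplier
Gold → ±5% tolerance
326 × 1000 = 326000 Ω
Smallest = 326000 × (1 − 5/100) = 309700 Ω.

309700 Ω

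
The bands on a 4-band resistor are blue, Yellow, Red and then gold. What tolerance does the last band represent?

±5%

The last band, gold, is the tolerance band.
Gold corresponds to ±5%.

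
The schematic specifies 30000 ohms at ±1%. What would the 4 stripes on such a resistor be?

30000 Ω = 30 × 10^3.
3 → orange
0 → black
Multiplier 10^3 → orange.
±1% tolerance → brown.

orange, black, orange, brown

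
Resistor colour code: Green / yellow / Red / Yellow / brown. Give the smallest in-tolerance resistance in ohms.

Green → 5 (first significant figure)
Yellow → 4 (second significant figure)
Red → 2 (third significant figure)
Yellow → ×10^4 multiplier
Brown → ±1% tolerance
542 × 10000 = 5420000 Ω
Smallest = 5420000 × (1 − 1/100) = 5365800 Ω.

5365800 Ω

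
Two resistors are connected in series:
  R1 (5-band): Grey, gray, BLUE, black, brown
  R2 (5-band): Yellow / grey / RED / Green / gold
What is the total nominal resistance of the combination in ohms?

R1: grey, grey, blue → 886; black ×1 → 886 Ω.
R2: yellow, grey, red → 482; green ×10^5 → 48200000 Ω.
Series: 886 + 48200000 = 48200886 Ω.

48200886 Ω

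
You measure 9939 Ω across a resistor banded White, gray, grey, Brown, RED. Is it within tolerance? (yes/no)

yes

White → 9 (first significant figure)
Grey → 8 (second significant figure)
Grey → 8 (third significant figure)
Brown → ×10 multiplier
Red → ±2% tolerance
988 × 10 = 9880 Ω
Allowed range: 9682.4 Ω to 10077.6 Ω.
9939 Ω lies inside that range.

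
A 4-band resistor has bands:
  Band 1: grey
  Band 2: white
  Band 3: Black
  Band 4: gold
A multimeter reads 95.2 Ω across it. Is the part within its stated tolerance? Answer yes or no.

no

Grey → 8 (first significant figure)
White → 9 (second significant figure)
Black → ×1 multiplier
Gold → ±5% tolerance
89 × 1 = 89 Ω
Allowed range: 84.55 Ω to 93.45 Ω.
95.2 Ω lies outside that range.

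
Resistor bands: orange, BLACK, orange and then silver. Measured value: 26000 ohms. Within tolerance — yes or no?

Orange → 3 (first significant figure)
Black → 0 (second significant figure)
Orange → ×10^3 multiplier
Silver → ±10% tolerance
30 × 1000 = 30000 Ω
Allowed range: 27000 Ω to 33000 Ω.
26000 ohms lies outside that range.

no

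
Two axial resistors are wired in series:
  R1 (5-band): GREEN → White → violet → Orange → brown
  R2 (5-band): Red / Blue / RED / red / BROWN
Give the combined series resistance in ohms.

623200 Ω

R1: green, white, violet → 597; orange ×10^3 → 597000 Ω.
R2: red, blue, red → 262; red ×10^2 → 26200 Ω.
Series: 597000 + 26200 = 623200 Ω.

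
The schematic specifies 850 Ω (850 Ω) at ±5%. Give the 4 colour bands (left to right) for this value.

grey, green, brown, gold

850 Ω = 85 × 10^1.
8 → grey
5 → green
Multiplier 10^1 → brown.
±5% tolerance → gold.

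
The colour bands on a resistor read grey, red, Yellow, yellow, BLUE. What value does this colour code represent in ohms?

Grey → 8 (first significant figure)
Red → 2 (second significant figure)
Yellow → 4 (third significant figure)
Yellow → ×10^4 multiplier
824 × 10000 = 8240000 Ω

8240000 Ω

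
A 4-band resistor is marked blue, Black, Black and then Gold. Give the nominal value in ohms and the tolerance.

Blue → 6 (first significant figure)
Black → 0 (second significant figure)
Black → ×1 multiplier
Gold → ±5% tolerance
60 × 1 = 60 Ω

60 Ω ±5%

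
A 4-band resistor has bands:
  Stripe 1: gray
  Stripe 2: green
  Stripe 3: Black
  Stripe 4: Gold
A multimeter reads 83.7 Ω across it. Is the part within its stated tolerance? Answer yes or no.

Grey → 8 (first significant figure)
Green → 5 (second significant figure)
Black → ×1 multiplier
Gold → ±5% tolerance
85 × 1 = 85 Ω
Allowed range: 80.75 Ω to 89.25 Ω.
83.7 Ω lies inside that range.

yes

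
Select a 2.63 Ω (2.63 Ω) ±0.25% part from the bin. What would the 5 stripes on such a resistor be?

red, blue, orange, silver, blue

2.63 Ω = 263 × 10^-2.
2 → red
6 → blue
3 → orange
Multiplier 10^-2 → silver.
±0.25% tolerance → blue.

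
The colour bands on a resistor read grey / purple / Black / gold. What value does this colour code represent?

87 Ω

Grey → 8 (first significant figure)
Violet → 7 (second significant figure)
Black → ×1 multiplier
87 × 1 = 87 Ω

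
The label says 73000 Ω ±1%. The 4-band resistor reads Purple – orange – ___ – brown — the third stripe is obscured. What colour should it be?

73000 Ω = 73 × 10^3.
The third band is the multiplier, 10^3, which is orange.

orange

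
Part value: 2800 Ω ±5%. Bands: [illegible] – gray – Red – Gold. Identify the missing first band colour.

red

2800 Ω = 28 × 10^2.
The first band gives digit 2 of the significand, and 2 is red.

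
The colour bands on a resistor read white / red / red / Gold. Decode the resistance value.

White → 9 (first significant figure)
Red → 2 (second significant figure)
Red → ×10^2 multiplier
92 × 100 = 9200 Ω

9200 Ω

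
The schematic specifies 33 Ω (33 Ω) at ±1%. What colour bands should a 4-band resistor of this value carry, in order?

33 Ω = 33 × 10^0.
3 → orange
3 → orange
Multiplier 10^0 → black.
±1% tolerance → brown.

orange, orange, black, brown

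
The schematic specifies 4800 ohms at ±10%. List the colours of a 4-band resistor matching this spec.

4800 Ω = 48 × 10^2.
4 → yellow
8 → grey
Multiplier 10^2 → red.
±10% tolerance → silver.

yellow, grey, red, silver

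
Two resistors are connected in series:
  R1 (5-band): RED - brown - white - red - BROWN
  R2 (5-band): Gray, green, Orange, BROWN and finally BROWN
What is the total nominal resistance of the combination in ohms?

30430 Ω

R1: red, brown, white → 219; red ×10^2 → 21900 Ω.
R2: grey, green, orange → 853; brown ×10 → 8530 Ω.
Series: 21900 + 8530 = 30430 Ω.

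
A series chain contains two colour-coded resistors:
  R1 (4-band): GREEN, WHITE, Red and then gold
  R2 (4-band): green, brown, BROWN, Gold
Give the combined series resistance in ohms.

R1: green, white → 59; red ×10^2 → 5900 Ω.
R2: green, brown → 51; brown ×10 → 510 Ω.
Series: 5900 + 510 = 6410 Ω.

6410 Ω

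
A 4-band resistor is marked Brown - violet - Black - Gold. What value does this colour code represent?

Brown → 1 (first significant figure)
Violet → 7 (second significant figure)
Black → ×1 multiplier
17 × 1 = 17 Ω

17 Ω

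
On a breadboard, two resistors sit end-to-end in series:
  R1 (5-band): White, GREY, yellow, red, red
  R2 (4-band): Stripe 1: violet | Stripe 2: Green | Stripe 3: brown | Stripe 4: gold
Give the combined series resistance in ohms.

R1: white, grey, yellow → 984; red ×10^2 → 98400 Ω.
R2: violet, green → 75; brown ×10 → 750 Ω.
Series: 98400 + 750 = 99150 Ω.

99150 Ω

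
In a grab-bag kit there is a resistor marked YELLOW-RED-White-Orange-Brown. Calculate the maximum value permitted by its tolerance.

Yellow → 4 (first significant figure)
Red → 2 (second significant figure)
White → 9 (third significant figure)
Orange → ×10^3 multiplier
Brown → ±1% tolerance
429 × 1000 = 429000 Ω
Maximum = 429000 × (1 + 1/100) = 433290 Ω.

433290 Ω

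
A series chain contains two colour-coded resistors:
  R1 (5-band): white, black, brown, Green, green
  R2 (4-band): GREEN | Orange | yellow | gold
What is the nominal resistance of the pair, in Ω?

R1: white, black, brown → 901; green ×10^5 → 90100000 Ω.
R2: green, orange → 53; yellow ×10^4 → 530000 Ω.
Series: 90100000 + 530000 = 90630000 Ω.

90630000 Ω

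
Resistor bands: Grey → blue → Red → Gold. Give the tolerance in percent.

±5%

The last band, gold, is the tolerance band.
Gold corresponds to ±5%.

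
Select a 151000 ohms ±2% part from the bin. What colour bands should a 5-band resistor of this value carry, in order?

brown, green, brown, orange, red

151000 Ω = 151 × 10^3.
1 → brown
5 → green
1 → brown
Multiplier 10^3 → orange.
±2% tolerance → red.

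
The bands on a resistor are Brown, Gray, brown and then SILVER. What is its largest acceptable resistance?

198 Ω

Brown → 1 (first significant figure)
Grey → 8 (second significant figure)
Brown → ×10 multiplier
Silver → ±10% tolerance
18 × 10 = 180 Ω
Largest = 180 × (1 + 10/100) = 198 Ω.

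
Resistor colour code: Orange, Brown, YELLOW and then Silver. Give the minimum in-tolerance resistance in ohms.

279000 Ω

Orange → 3 (first significant figure)
Brown → 1 (second significant figure)
Yellow → ×10^4 multiplier
Silver → ±10% tolerance
31 × 10000 = 310000 Ω
Minimum = 310000 × (1 − 10/100) = 279000 Ω.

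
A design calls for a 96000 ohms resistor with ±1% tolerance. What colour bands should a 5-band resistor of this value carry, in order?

96000 Ω = 960 × 10^2.
9 → white
6 → blue
0 → black
Multiplier 10^2 → red.
±1% tolerance → brown.

white, blue, black, red, brown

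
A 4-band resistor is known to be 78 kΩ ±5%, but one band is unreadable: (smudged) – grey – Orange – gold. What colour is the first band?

violet

78000 Ω = 78 × 10^3.
The first band gives digit 7 of the significand, and 7 is violet.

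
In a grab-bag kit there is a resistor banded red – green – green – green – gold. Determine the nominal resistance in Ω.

Red → 2 (first significant figure)
Green → 5 (second significant figure)
Green → 5 (third significant figure)
Green → ×10^5 multiplier
255 × 100000 = 25500000 Ω

25500000 Ω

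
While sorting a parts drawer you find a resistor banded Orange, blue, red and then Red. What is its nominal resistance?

3600 Ω

Orange → 3 (first significant figure)
Blue → 6 (second significant figure)
Red → ×10^2 multiplier
36 × 100 = 3600 Ω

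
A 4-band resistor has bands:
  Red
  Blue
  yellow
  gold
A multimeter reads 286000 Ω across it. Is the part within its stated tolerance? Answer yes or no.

Red → 2 (first significant figure)
Blue → 6 (second significant figure)
Yellow → ×10^4 multiplier
Gold → ±5% tolerance
26 × 10000 = 260000 Ω
Allowed range: 247000 Ω to 273000 Ω.
286000 Ω lies outside that range.

no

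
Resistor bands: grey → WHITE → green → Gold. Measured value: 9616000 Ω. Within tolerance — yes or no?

no

Grey → 8 (first significant figure)
White → 9 (second significant figure)
Green → ×10^5 multiplier
Gold → ±5% tolerance
89 × 100000 = 8900000 Ω
Allowed range: 8455000 Ω to 9345000 Ω.
9616000 Ω lies outside that range.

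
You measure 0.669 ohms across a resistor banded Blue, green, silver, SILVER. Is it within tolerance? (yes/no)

Blue → 6 (first significant figure)
Green → 5 (second significant figure)
Silver → ×0.01 multiplier
Silver → ±10% tolerance
65 × 0.01 = 0.65 Ω
Allowed range: 0.585 Ω to 0.715 Ω.
0.669 ohms lies inside that range.

yes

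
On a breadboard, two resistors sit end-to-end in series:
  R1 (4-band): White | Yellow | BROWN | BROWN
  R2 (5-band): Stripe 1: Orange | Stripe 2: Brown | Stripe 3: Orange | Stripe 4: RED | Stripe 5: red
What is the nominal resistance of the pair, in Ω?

R1: white, yellow → 94; brown ×10 → 940 Ω.
R2: orange, brown, orange → 313; red ×10^2 → 31300 Ω.
Series: 940 + 31300 = 32240 Ω.

32240 Ω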